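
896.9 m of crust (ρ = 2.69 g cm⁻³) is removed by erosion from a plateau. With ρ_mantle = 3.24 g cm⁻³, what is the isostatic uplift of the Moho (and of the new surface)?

Unloading: uplift u = e ρ_c/ρ_m = 896.9 m × 2.69/3.24 = 745 m.

745 m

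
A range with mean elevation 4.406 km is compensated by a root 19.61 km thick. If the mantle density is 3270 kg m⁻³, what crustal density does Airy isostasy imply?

2670 kg m⁻³

ρ_c h = (ρ_m − ρ_c) r → ρ_c (h + r) = ρ_m r → ρ_c = ρ_m r / (h + r).
ρ_c = 3270 × 19.61 km / (4.406 km + 19.61 km) = 2670 kg m⁻³.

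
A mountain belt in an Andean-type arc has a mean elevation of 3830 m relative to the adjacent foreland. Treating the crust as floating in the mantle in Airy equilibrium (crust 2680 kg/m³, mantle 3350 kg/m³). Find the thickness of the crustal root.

Isostatic balance requires: the weight of the topography is balanced by the buoyancy of the root, ρ_c h = (ρ_m − ρ_c) r.
r = h · ρ_c / (ρ_m − ρ_c) = 3830 m × 2680 / (3350 − 2680) = 15300 m.

15300 m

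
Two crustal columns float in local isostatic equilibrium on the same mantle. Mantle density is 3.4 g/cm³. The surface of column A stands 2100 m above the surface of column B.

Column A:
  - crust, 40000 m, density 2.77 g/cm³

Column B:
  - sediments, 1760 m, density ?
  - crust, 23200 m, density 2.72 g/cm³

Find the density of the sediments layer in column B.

2.1 g/cm³

Take the compensation level at the base of the deeper column (depth z_c below the surface of column A) and equate Σ ρ_i t_i down to z_c; mantle fills any gap and the z_c terms cancel.
Column A: 40000×2.77 + (z_c − 40000)×3.4
Column B: 2100×0 + 1760×ρ + 23200×2.72 + (z_c − 2100 − 24960)×3.4
The z_c×3.4 term appears on both sides and cancels. Collect the known terms of each column as K = Σ(ρt)_known − 3.4 × (depth of known layers): K_A = 110800 − 3.4×40000 = −25200; K_B = 63104 − 3.4×(2100 + 24960) = −28900.
Balance: K_A = K_B + 1760×ρ, so ρ = (K_A − K_B)/1760 = 3700/1760 = 2.1 g/cm³.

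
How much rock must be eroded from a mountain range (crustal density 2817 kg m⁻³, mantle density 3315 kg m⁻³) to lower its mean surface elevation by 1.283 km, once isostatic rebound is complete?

Net drop Δ = e − u = e − e ρ_c/ρ_m = e (ρ_m − ρ_c)/ρ_m.
e = Δ ρ_m/(ρ_m − ρ_c) = 1.283 km × 3315/498 = 8.54 km.

8.54 km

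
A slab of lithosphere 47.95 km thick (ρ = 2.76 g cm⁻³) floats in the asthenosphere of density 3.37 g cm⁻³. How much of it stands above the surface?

8.68 km

Floating equilibrium: submerged depth d = t ρ_obj/ρ_fluid = 47.95 km × 2.76/3.37 = 39.27 km.
Freeboard = t − d = 47.95 km − 39.27 km = 8.68 km.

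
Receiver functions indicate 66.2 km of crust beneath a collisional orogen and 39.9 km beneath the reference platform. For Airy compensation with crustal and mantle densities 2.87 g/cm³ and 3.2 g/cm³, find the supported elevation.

2.71 km

Excess crust Δ = 66.2 km − 39.9 km = 26.3 km, split between elevation h and root r with h + r = Δ.
Airy balance ρ_c h = (ρ_m − ρ_c) r gives r = h ρ_c/(ρ_m − ρ_c), so h (1 + ρ_c/(ρ_m − ρ_c)) = Δ, i.e. h = Δ (ρ_m − ρ_c)/ρ_m.
h = 26.3 km × 0.33/3.2 = 2.71 km.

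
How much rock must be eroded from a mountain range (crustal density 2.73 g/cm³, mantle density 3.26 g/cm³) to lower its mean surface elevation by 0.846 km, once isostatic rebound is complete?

Net drop Δ = e − u = e − e ρ_c/ρ_m = e (ρ_m − ρ_c)/ρ_m.
e = Δ ρ_m/(ρ_m − ρ_c) = 0.846 km × 3.26/0.53 = 5.2 km.

5.2 km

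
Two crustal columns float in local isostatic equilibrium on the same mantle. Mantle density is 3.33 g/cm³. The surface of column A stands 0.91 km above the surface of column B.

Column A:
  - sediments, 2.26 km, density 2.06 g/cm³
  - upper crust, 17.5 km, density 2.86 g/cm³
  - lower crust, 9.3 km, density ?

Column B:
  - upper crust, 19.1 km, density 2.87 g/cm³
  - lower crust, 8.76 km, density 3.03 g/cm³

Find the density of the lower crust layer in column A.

Take the compensation level at the base of the deeper column (depth z_c below the surface of column A) and equate Σ ρ_i t_i down to z_c; mantle fills any gap and the z_c terms cancel.
Column A: 2.26×2.06 + 17.5×2.86 + 9.3×ρ + (z_c − 29.06)×3.33
Column B: 0.91×0 + 19.1×2.87 + 8.76×3.03 + (z_c − 0.91 − 27.86)×3.33
The z_c×3.33 term appears on both sides and cancels. Collect the known terms of each column as K = Σ(ρt)_known − 3.33 × (depth of known layers): K_A = 54.7056 − 3.33×29.06 = −42.0642; K_B = 81.3598 − 3.33×(0.91 + 27.86) = −14.4443.
Balance: K_A + 9.3×ρ = K_B, so ρ = (K_B − K_A)/9.3 = 27.6199/9.3 = 2.97 g/cm³.

2.97 g/cm³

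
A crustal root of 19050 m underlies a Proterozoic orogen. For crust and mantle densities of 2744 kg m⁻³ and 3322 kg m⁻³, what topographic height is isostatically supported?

4010 m

Balancing pressure at the compensation depth: ρ_c h = (ρ_m − ρ_c) r.
h = r (ρ_m − ρ_c) / ρ_c = 19050 m × (3322 − 2744) / 2744 = 4010 m.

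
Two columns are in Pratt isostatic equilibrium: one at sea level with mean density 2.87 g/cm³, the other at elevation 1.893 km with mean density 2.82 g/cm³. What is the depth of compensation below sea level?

107 km

ρ_ref D = ρ (D + h) → D (ρ_ref − ρ) = ρ h.
D = ρ h/(ρ_ref − ρ) = 2.82 × 1.893 km/(2.87 − 2.82) = 107 km.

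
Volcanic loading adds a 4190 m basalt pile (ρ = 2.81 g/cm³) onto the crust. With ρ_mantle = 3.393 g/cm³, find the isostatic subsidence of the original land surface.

3470 m

Subaerial loading: s = t ρ_load / ρ_m.
s = 4190 m × 2.81/3.393 = 3470 m.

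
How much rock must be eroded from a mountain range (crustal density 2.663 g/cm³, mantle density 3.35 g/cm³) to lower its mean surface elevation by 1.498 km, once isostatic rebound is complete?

Net drop Δ = e − u = e − e ρ_c/ρ_m = e (ρ_m − ρ_c)/ρ_m.
e = Δ ρ_m/(ρ_m − ρ_c) = 1.498 km × 3.35/0.687 = 7.3 km.

7.3 km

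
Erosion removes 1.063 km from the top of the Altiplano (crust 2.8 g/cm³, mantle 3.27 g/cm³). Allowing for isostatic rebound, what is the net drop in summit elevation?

Rebound u = e ρ_c/ρ_m = 1.063 km × 2.8/3.27 = 0.9102 km.
Net surface drop = e − u = 1.063 km − 0.9102 km = e (ρ_m − ρ_c)/ρ_m = 0.153 km.

0.153 km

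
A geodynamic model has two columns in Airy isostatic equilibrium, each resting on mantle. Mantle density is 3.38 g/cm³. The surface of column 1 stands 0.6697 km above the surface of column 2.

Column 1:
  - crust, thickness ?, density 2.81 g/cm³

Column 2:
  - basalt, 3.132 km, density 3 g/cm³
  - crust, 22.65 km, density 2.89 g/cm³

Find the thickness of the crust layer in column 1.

25.5 km

Take the compensation level at the base of the deeper column (depth z_c below the surface of column 1) and equate Σ ρ_i t_i down to z_c; mantle fills any gap and the z_c terms cancel.
Column 1: x×2.81 + (z_c − 0 − x)×3.38
Column 2: 0.6697×0 + 3.132×3 + 22.65×2.89 + (z_c − 0.6697 − 25.782)×3.38
The z_c×3.38 term appears on both sides and cancels. Collect the known terms of each column as K = Σ(ρt)_known − 3.38 × (depth of known layers): K_1 = 0 − 3.38×0 = 0; K_2 = 74.8545 − 3.38×(0.6697 + 25.782) = −14.552246.
Balance: K_1 − x×(3.38 − 2.81) = K_2, so x = (K_1 − K_2)/(3.38 − 2.81) = 14.5522/0.57 = 25.5 km.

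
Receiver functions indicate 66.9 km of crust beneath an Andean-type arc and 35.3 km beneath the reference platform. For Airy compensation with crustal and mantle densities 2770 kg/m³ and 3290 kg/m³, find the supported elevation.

4.99 km

Excess crust Δ = 66.9 km − 35.3 km = 31.6 km, split between elevation h and root r with h + r = Δ.
Airy balance ρ_c h = (ρ_m − ρ_c) r gives r = h ρ_c/(ρ_m − ρ_c), so h (1 + ρ_c/(ρ_m − ρ_c)) = Δ, i.e. h = Δ (ρ_m − ρ_c)/ρ_m.
h = 31.6 km × 520/3290 = 4.99 km.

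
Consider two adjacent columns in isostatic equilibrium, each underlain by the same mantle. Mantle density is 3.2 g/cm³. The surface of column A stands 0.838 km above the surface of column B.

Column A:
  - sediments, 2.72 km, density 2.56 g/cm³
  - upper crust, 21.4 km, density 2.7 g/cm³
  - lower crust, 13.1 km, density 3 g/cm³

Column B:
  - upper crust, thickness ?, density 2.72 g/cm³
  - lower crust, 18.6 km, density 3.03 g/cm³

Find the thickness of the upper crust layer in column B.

19.2 km

Take the compensation level at the base of the deeper column (depth z_c below the surface of column A) and equate Σ ρ_i t_i down to z_c; mantle fills any gap and the z_c terms cancel.
Column A: 2.72×2.56 + 21.4×2.7 + 13.1×3 + (z_c − 37.22)×3.2
Column B: 0.838×0 + x×2.72 + 18.6×3.03 + (z_c − 0.838 − 18.6 − x)×3.2
The z_c×3.2 term appears on both sides and cancels. Collect the known terms of each column as K = Σ(ρt)_known − 3.2 × (depth of known layers): K_A = 104.0432 − 3.2×37.22 = −15.0608; K_B = 56.358 − 3.2×(0.838 + 18.6) = −5.8436.
Balance: K_A = K_B − x×(3.2 − 2.72), so x = (K_B − K_A)/(3.2 − 2.72) = 9.2172/0.48 = 19.2 km.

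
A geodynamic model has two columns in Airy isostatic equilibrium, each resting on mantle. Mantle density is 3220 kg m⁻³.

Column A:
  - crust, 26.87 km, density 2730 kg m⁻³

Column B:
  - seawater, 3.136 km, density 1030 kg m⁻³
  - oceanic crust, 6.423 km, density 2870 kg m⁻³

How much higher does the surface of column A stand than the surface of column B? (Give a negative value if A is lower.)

For any compensation level in the mantle, the mantle terms cancel and isostasy reduces to e = (Σt_A − Σt_B) − (Σ(ρt)_A − Σ(ρt)_B) / ρ_m.
Σt_A = 26.87 km; Σt_B = 9.559 km; Σ(ρt)_A = 73355.1; Σ(ρt)_B = 21664.09 (in km·kg m⁻³).
e = (26.87 − 9.559) − (73355.1 − 21664.09) / 3220 = 1.26 km.

1.26 km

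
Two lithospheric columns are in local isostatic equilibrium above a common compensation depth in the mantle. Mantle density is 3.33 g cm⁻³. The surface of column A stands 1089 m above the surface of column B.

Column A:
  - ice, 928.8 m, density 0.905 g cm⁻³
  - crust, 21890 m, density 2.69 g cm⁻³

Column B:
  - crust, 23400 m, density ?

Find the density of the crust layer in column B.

Take the compensation level at the base of the deeper column (depth z_c below the surface of column A) and equate Σ ρ_i t_i down to z_c; mantle fills any gap and the z_c terms cancel.
Column A: 928.8×0.905 + 21890×2.69 + (z_c − 22818.8)×3.33
Column B: 1089×0 + 23400×ρ + (z_c − 1089 − 23400)×3.33
The z_c×3.33 term appears on both sides and cancels. Collect the known terms of each column as K = Σ(ρt)_known − 3.33 × (depth of known layers): K_A = 59724.664 − 3.33×22818.8 = −16261.94; K_B = 0 − 3.33×(1089 + 23400) = −81548.37.
Balance: K_A = K_B + 23400×ρ, so ρ = (K_A − K_B)/23400 = 65286.4/23400 = 2.79 g cm⁻³.

2.79 g cm⁻³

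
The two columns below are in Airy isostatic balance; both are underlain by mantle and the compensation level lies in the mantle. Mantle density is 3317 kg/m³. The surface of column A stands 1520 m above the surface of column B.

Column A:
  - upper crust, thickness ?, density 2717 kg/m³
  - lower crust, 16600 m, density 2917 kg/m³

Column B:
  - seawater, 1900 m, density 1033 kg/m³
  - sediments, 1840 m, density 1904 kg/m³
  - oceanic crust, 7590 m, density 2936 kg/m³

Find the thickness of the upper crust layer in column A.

Take the compensation level at the base of the deeper column (depth z_c below the surface of column A) and equate Σ ρ_i t_i down to z_c; mantle fills any gap and the z_c terms cancel.
Column A: x×2717 + 16600×2917 + (z_c − 16600 − x)×3317
Column B: 1520×0 + 1900×1033 + 1840×1904 + 7590×2936 + (z_c − 1520 − 11330)×3317
The z_c×3317 term appears on both sides and cancels. Collect the known terms of each column as K = Σ(ρt)_known − 3317 × (depth of known layers): K_A = 48422200 − 3317×16600 = −6640000; K_B = 27750300 − 3317×(1520 + 11330) = −14873150.
Balance: K_A − x×(3317 − 2717) = K_B, so x = (K_A − K_B)/(3317 − 2717) = 8233150/600 = 13700 m.

13700 m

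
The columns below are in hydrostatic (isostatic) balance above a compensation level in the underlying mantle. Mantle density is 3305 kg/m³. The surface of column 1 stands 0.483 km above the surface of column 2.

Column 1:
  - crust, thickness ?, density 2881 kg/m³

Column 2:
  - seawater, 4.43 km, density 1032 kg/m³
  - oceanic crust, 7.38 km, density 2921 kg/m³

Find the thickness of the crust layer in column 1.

34.2 km

Take the compensation level at the base of the deeper column (depth z_c below the surface of column 1) and equate Σ ρ_i t_i down to z_c; mantle fills any gap and the z_c terms cancel.
Column 1: x×2881 + (z_c − 0 − x)×3305
Column 2: 0.483×0 + 4.43×1032 + 7.38×2921 + (z_c − 0.483 − 11.81)×3305
The z_c×3305 term appears on both sides and cancels. Collect the known terms of each column as K = Σ(ρt)_known − 3305 × (depth of known layers): K_1 = 0 − 3305×0 = 0; K_2 = 26128.74 − 3305×(0.483 + 11.81) = −14499.625.
Balance: K_1 − x×(3305 − 2881) = K_2, so x = (K_1 − K_2)/(3305 − 2881) = 14499.6/424 = 34.2 km.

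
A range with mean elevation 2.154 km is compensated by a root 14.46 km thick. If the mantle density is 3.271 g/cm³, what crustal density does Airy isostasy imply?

ρ_c h = (ρ_m − ρ_c) r → ρ_c (h + r) = ρ_m r → ρ_c = ρ_m r / (h + r).
ρ_c = 3.271 × 14.46 km / (2.154 km + 14.46 km) = 2.85 g/cm³.

2.85 g/cm³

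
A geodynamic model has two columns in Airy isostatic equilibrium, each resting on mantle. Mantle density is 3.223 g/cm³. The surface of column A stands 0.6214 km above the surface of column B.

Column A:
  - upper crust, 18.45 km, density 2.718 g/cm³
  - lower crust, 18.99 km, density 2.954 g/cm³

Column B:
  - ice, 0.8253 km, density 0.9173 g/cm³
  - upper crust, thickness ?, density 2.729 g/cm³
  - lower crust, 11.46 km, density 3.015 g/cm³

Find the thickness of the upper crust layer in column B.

Take the compensation level at the base of the deeper column (depth z_c below the surface of column A) and equate Σ ρ_i t_i down to z_c; mantle fills any gap and the z_c terms cancel.
Column A: 18.45×2.718 + 18.99×2.954 + (z_c − 37.44)×3.223
Column B: 0.6214×0 + 0.8253×0.9173 + x×2.729 + 11.46×3.015 + (z_c − 0.6214 − 12.2853 − x)×3.223
The z_c×3.223 term appears on both sides and cancels. Collect the known terms of each column as K = Σ(ρt)_known − 3.223 × (depth of known layers): K_A = 106.24356 − 3.223×37.44 = −14.42556; K_B = 35.3089477 − 3.223×(0.6214 + 12.2853) = −6.28934641.
Balance: K_A = K_B − x×(3.223 − 2.729), so x = (K_B − K_A)/(3.223 − 2.729) = 8.13621/0.494 = 16.5 km.

16.5 km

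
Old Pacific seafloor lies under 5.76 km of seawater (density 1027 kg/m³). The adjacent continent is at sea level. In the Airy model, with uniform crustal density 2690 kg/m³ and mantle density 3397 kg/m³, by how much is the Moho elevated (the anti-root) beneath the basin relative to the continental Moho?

13.5 km

Isostatic balance requires: replacing crust with seawater at the top is compensated by replacing crust with mantle at the base: d (ρ_c − ρ_w) = a (ρ_m − ρ_c).
a = d (ρ_c − ρ_w)/(ρ_m − ρ_c) = 5.76 km × 1663/707 = 13.5 km.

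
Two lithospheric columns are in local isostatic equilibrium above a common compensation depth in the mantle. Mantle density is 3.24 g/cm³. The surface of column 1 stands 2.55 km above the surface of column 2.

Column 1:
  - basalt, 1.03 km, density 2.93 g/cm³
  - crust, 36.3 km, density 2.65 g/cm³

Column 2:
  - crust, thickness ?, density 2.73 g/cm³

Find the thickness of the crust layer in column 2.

26.4 km

Take the compensation level at the base of the deeper column (depth z_c below the surface of column 1) and equate Σ ρ_i t_i down to z_c; mantle fills any gap and the z_c terms cancel.
Column 1: 1.03×2.93 + 36.3×2.65 + (z_c − 37.33)×3.24
Column 2: 2.55×0 + x×2.73 + (z_c − 2.55 − 0 − x)×3.24
The z_c×3.24 term appears on both sides and cancels. Collect the known terms of each column as K = Σ(ρt)_known − 3.24 × (depth of known layers): K_1 = 99.2129 − 3.24×37.33 = −21.7363; K_2 = 0 − 3.24×(2.55 + 0) = −8.262.
Balance: K_1 = K_2 − x×(3.24 − 2.73), so x = (K_2 − K_1)/(3.24 − 2.73) = 13.4743/0.51 = 26.4 km.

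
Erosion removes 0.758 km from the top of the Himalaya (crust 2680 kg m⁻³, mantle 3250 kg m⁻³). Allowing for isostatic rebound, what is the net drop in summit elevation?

Rebound u = e ρ_c/ρ_m = 0.758 km × 2680/3250 = 0.6251 km.
Net surface drop = e − u = 0.758 km − 0.6251 km = e (ρ_m − ρ_c)/ρ_m = 0.133 km.

0.133 km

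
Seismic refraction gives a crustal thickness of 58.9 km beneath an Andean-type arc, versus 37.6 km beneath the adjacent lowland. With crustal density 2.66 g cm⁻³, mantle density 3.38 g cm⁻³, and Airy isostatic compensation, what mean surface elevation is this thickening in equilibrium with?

Excess crust Δ = 58.9 km − 37.6 km = 21.3 km, split between elevation h and root r with h + r = Δ.
Airy balance ρ_c h = (ρ_m − ρ_c) r gives r = h ρ_c/(ρ_m − ρ_c), so h (1 + ρ_c/(ρ_m − ρ_c)) = Δ, i.e. h = Δ (ρ_m − ρ_c)/ρ_m.
h = 21.3 km × 0.72/3.38 = 4.54 km.

4.54 km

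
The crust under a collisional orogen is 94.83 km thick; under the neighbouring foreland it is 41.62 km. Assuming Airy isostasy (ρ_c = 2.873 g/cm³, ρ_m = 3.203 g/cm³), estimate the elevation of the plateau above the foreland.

5.48 km

Excess crust Δ = 94.83 km − 41.62 km = 53.21 km, split between elevation h and root r with h + r = Δ.
Airy balance ρ_c h = (ρ_m − ρ_c) r gives r = h ρ_c/(ρ_m − ρ_c), so h (1 + ρ_c/(ρ_m − ρ_c)) = Δ, i.e. h = Δ (ρ_m − ρ_c)/ρ_m.
h = 53.21 km × 0.33/3.203 = 5.48 km.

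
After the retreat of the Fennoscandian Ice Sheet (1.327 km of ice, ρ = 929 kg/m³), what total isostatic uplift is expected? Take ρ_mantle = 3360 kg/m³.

Removing the load lets mantle flow back in; uplift u satisfies ρ_ice t = ρ_m u.
u = t ρ_ice/ρ_m = 1.327 km × 929/3360 = 0.367 km.

0.367 km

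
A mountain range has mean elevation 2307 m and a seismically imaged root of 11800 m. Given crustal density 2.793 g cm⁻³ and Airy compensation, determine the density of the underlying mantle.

Airy balance: ρ_c h = (ρ_m − ρ_c) r → ρ_m = ρ_c (1 + h/r).
ρ_m = 2.793 × (1 + 2307 m/11800 m) = 3.34 g cm⁻³.

3.34 g cm⁻³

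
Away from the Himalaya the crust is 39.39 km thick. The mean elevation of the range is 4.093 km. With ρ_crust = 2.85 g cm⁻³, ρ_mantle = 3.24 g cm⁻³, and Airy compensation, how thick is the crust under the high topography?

73.4 km

Root depth r = h ρ_c / (ρ_m − ρ_c) = 4.093 km × 2.85 / 0.39 = 29.91 km.
Total thickness = T + h + r = 39.39 km + 4.093 km + 29.91 km = 73.4 km.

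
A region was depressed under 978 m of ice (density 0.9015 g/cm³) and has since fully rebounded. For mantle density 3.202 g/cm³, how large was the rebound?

Removing the load lets mantle flow back in; uplift u satisfies ρ_ice t = ρ_m u.
u = t ρ_ice/ρ_m = 978 m × 0.9015/3.202 = 275 m.

275 m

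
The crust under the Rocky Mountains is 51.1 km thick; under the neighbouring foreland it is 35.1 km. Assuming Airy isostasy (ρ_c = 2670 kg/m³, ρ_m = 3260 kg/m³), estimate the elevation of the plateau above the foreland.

2.9 km

Excess crust Δ = 51.1 km − 35.1 km = 16 km, split between elevation h and root r with h + r = Δ.
Airy balance ρ_c h = (ρ_m − ρ_c) r gives r = h ρ_c/(ρ_m − ρ_c), so h (1 + ρ_c/(ρ_m − ρ_c)) = Δ, i.e. h = Δ (ρ_m − ρ_c)/ρ_m.
h = 16 km × 590/3260 = 2.9 km.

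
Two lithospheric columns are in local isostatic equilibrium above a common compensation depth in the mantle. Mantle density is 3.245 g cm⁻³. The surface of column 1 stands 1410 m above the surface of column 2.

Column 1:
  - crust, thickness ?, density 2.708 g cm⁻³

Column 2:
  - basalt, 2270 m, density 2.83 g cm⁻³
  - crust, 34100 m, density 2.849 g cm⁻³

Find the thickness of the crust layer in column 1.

Take the compensation level at the base of the deeper column (depth z_c below the surface of column 1) and equate Σ ρ_i t_i down to z_c; mantle fills any gap and the z_c terms cancel.
Column 1: x×2.708 + (z_c − 0 − x)×3.245
Column 2: 1410×0 + 2270×2.83 + 34100×2.849 + (z_c − 1410 − 36370)×3.245
The z_c×3.245 term appears on both sides and cancels. Collect the known terms of each column as K = Σ(ρt)_known − 3.245 × (depth of known layers): K_1 = 0 − 3.245×0 = 0; K_2 = 103575 − 3.245×(1410 + 36370) = −19021.1.
Balance: K_1 − x×(3.245 − 2.708) = K_2, so x = (K_1 − K_2)/(3.245 − 2.708) = 19021.1/0.537 = 35400 m.

35400 m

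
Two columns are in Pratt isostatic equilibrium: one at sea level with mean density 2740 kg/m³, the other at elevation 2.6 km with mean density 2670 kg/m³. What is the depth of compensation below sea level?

99.2 km

ρ_ref D = ρ (D + h) → D (ρ_ref − ρ) = ρ h.
D = ρ h/(ρ_ref − ρ) = 2670 × 2.6 km/(2740 − 2670) = 99.2 km.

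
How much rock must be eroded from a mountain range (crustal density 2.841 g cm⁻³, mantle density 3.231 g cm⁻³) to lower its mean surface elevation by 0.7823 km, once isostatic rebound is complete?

Net drop Δ = e − u = e − e ρ_c/ρ_m = e (ρ_m − ρ_c)/ρ_m.
e = Δ ρ_m/(ρ_m − ρ_c) = 0.7823 km × 3.231/0.39 = 6.48 km.

6.48 km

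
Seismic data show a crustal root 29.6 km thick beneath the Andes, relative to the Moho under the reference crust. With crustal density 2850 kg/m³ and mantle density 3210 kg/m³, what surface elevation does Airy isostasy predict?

Balancing pressure at the compensation depth: ρ_c h = (ρ_m − ρ_c) r.
h = r (ρ_m − ρ_c) / ρ_c = 29.6 km × (3210 − 2850) / 2850 = 3.74 km.

3.74 km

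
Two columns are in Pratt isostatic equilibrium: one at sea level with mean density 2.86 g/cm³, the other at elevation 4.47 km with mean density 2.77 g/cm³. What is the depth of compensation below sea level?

138 km

ρ_ref D = ρ (D + h) → D (ρ_ref − ρ) = ρ h.
D = ρ h/(ρ_ref − ρ) = 2.77 × 4.47 km/(2.86 − 2.77) = 138 km.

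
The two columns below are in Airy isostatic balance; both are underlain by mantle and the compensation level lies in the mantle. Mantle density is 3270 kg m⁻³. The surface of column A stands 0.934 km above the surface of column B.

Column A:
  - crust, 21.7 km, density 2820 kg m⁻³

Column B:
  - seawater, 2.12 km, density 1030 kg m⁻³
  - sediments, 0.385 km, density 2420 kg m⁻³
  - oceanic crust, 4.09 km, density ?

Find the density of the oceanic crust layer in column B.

2870 kg m⁻³

Take the compensation level at the base of the deeper column (depth z_c below the surface of column A) and equate Σ ρ_i t_i down to z_c; mantle fills any gap and the z_c terms cancel.
Column A: 21.7×2820 + (z_c − 21.7)×3270
Column B: 0.934×0 + 2.12×1030 + 0.385×2420 + 4.09×ρ + (z_c − 0.934 − 6.595)×3270
The z_c×3270 term appears on both sides and cancels. Collect the known terms of each column as K = Σ(ρt)_known − 3270 × (depth of known layers): K_A = 61194 − 3270×21.7 = −9765; K_B = 3115.3 − 3270×(0.934 + 6.595) = −21504.53.
Balance: K_A = K_B + 4.09×ρ, so ρ = (K_A − K_B)/4.09 = 11739.5/4.09 = 2870 kg m⁻³.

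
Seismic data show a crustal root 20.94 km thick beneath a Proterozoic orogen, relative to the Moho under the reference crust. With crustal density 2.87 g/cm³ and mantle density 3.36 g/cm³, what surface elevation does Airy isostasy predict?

3.58 km

For local isostatic compensation: ρ_c h = (ρ_m − ρ_c) r.
h = r (ρ_m − ρ_c) / ρ_c = 20.94 km × (3.36 − 2.87) / 2.87 = 3.58 km.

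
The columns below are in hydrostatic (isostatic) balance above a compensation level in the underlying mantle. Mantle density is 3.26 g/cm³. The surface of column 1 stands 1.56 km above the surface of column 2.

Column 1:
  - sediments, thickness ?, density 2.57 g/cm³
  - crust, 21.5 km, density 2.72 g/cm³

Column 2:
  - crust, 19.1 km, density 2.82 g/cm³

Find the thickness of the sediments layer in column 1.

Take the compensation level at the base of the deeper column (depth z_c below the surface of column 1) and equate Σ ρ_i t_i down to z_c; mantle fills any gap and the z_c terms cancel.
Column 1: x×2.57 + 21.5×2.72 + (z_c − 21.5 − x)×3.26
Column 2: 1.56×0 + 19.1×2.82 + (z_c − 1.56 − 19.1)×3.26
The z_c×3.26 term appears on both sides and cancels. Collect the known terms of each column as K = Σ(ρt)_known − 3.26 × (depth of known layers): K_1 = 58.48 − 3.26×21.5 = −11.61; K_2 = 53.862 − 3.26×(1.56 + 19.1) = −13.4896.
Balance: K_1 − x×(3.26 − 2.57) = K_2, so x = (K_1 − K_2)/(3.26 − 2.57) = 1.8796/0.69 = 2.72 km.

2.72 km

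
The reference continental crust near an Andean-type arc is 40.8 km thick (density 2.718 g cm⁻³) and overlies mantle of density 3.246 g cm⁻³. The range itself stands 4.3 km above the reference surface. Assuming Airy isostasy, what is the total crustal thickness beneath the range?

67.2 km

Root depth r = h ρ_c / (ρ_m − ρ_c) = 4.3 km × 2.718 / 0.528 = 22.14 km.
Total thickness = T + h + r = 40.8 km + 4.3 km + 22.14 km = 67.2 km.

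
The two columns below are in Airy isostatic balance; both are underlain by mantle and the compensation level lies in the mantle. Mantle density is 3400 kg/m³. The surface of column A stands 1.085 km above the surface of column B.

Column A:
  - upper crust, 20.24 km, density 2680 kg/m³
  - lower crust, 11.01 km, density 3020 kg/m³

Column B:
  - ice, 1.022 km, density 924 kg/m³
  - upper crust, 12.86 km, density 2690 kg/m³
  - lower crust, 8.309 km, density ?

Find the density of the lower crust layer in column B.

Take the compensation level at the base of the deeper column (depth z_c below the surface of column A) and equate Σ ρ_i t_i down to z_c; mantle fills any gap and the z_c terms cancel.
Column A: 20.24×2680 + 11.01×3020 + (z_c − 31.25)×3400
Column B: 1.085×0 + 1.022×924 + 12.86×2690 + 8.309×ρ + (z_c − 1.085 − 22.191)×3400
The z_c×3400 term appears on both sides and cancels. Collect the known terms of each column as K = Σ(ρt)_known − 3400 × (depth of known layers): K_A = 87493.4 − 3400×31.25 = −18756.6; K_B = 35537.728 − 3400×(1.085 + 22.191) = −43600.672.
Balance: K_A = K_B + 8.309×ρ, so ρ = (K_A − K_B)/8.309 = 24844.1/8.309 = 2990 kg/m³.

2990 kg/m³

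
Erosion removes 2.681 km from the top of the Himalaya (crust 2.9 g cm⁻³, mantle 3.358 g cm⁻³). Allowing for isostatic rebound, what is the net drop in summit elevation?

0.366 km

Rebound u = e ρ_c/ρ_m = 2.681 km × 2.9/3.358 = 2.315 km.
Net surface drop = e − u = 2.681 km − 2.315 km = e (ρ_m − ρ_c)/ρ_m = 0.366 km.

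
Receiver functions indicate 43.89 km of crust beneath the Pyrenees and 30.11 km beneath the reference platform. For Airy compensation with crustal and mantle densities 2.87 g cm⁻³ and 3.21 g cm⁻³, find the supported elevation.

Excess crust Δ = 43.89 km − 30.11 km = 13.78 km, split between elevation h and root r with h + r = Δ.
Airy balance ρ_c h = (ρ_m − ρ_c) r gives r = h ρ_c/(ρ_m − ρ_c), so h (1 + ρ_c/(ρ_m − ρ_c)) = Δ, i.e. h = Δ (ρ_m − ρ_c)/ρ_m.
h = 13.78 km × 0.34/3.21 = 1.46 km.

1.46 km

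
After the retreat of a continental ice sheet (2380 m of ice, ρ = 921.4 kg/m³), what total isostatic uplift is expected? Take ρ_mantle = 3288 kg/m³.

Removing the load lets mantle flow back in; uplift u satisfies ρ_ice t = ρ_m u.
u = t ρ_ice/ρ_m = 2380 m × 921.4/3288 = 667 m.

667 m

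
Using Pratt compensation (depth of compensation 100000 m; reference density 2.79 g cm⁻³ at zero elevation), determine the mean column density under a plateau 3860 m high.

2.69 g cm⁻³

Pratt balance: ρ_ref D = ρ (D + h).
ρ = ρ_ref D/(D + h) = 2.79 × 100000 m/(100000 m + 3860 m) = 2.69 g cm⁻³.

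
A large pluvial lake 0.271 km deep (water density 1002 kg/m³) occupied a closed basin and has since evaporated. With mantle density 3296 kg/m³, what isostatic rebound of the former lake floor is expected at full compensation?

0.0824 km

u = d ρ_w/ρ_m = 0.271 km × 1002/3296 = 0.0824 km.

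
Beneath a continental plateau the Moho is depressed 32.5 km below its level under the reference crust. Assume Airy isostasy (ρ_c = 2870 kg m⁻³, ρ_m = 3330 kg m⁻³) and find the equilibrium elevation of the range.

Isostatic balance requires: ρ_c h = (ρ_m − ρ_c) r.
h = r (ρ_m − ρ_c) / ρ_c = 32.5 km × (3330 − 2870) / 2870 = 5.21 km.

5.21 km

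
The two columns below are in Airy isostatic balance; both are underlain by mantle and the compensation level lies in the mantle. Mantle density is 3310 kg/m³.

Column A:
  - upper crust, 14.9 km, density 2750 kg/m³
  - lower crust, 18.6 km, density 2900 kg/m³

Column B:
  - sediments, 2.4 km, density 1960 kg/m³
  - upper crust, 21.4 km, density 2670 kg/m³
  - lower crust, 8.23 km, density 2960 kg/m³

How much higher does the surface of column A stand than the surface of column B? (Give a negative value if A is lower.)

For any compensation level in the mantle, the mantle terms cancel and isostasy reduces to e = (Σt_A − Σt_B) − (Σ(ρt)_A − Σ(ρt)_B) / ρ_m.
Σt_A = 33.5 km; Σt_B = 32.03 km; Σ(ρt)_A = 94915; Σ(ρt)_B = 86202.8 (in km·kg/m³).
e = (33.5 − 32.03) − (94915 − 86202.8) / 3310 = −1.16 km.

−1.16 km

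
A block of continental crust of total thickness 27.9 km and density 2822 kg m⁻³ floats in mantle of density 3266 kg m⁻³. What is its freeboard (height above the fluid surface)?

3.79 km

Floating equilibrium: submerged depth d = t ρ_obj/ρ_fluid = 27.9 km × 2822/3266 = 24.11 km.
Freeboard = t − d = 27.9 km − 24.11 km = 3.79 km.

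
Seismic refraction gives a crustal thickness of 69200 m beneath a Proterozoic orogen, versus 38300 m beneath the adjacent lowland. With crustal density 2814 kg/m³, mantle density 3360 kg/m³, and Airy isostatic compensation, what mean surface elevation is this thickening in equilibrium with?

5020 m

Excess crust Δ = 69200 m − 38300 m = 30900 m, split between elevation h and root r with h + r = Δ.
Airy balance ρ_c h = (ρ_m − ρ_c) r gives r = h ρ_c/(ρ_m − ρ_c), so h (1 + ρ_c/(ρ_m − ρ_c)) = Δ, i.e. h = Δ (ρ_m − ρ_c)/ρ_m.
h = 30900 m × 546/3360 = 5020 m.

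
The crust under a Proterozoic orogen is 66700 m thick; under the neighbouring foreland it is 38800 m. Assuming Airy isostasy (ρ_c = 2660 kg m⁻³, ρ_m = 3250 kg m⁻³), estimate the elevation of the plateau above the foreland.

Excess crust Δ = 66700 m − 38800 m = 27900 m, split between elevation h and root r with h + r = Δ.
Airy balance ρ_c h = (ρ_m − ρ_c) r gives r = h ρ_c/(ρ_m − ρ_c), so h (1 + ρ_c/(ρ_m − ρ_c)) = Δ, i.e. h = Δ (ρ_m − ρ_c)/ρ_m.
h = 27900 m × 590/3250 = 5060 m.

5060 m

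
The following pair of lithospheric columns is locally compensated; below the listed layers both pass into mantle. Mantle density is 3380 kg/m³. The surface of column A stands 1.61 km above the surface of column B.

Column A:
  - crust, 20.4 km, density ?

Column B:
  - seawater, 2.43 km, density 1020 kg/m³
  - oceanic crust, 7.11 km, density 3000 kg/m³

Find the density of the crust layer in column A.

Take the compensation level at the base of the deeper column (depth z_c below the surface of column A) and equate Σ ρ_i t_i down to z_c; mantle fills any gap and the z_c terms cancel.
Column A: 20.4×ρ + (z_c − 20.4)×3380
Column B: 1.61×0 + 2.43×1020 + 7.11×3000 + (z_c − 1.61 − 9.54)×3380
The z_c×3380 term appears on both sides and cancels. Collect the known terms of each column as K = Σ(ρt)_known − 3380 × (depth of known layers): K_A = 0 − 3380×20.4 = −68952; K_B = 23808.6 − 3380×(1.61 + 9.54) = −13878.4.
Balance: K_A + 20.4×ρ = K_B, so ρ = (K_B − K_A)/20.4 = 55073.6/20.4 = 2700 kg/m³.

2700 kg/m³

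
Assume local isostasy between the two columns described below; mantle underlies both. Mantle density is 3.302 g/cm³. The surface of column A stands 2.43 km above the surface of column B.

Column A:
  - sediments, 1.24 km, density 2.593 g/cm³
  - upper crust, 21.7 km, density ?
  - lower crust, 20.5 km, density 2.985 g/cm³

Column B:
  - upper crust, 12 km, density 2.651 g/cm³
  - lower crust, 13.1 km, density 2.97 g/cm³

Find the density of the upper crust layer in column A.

Take the compensation level at the base of the deeper column (depth z_c below the surface of column A) and equate Σ ρ_i t_i down to z_c; mantle fills any gap and the z_c terms cancel.
Column A: 1.24×2.593 + 21.7×ρ + 20.5×2.985 + (z_c − 43.44)×3.302
Column B: 2.43×0 + 12×2.651 + 13.1×2.97 + (z_c − 2.43 − 25.1)×3.302
The z_c×3.302 term appears on both sides and cancels. Collect the known terms of each column as K = Σ(ρt)_known − 3.302 × (depth of known layers): K_A = 64.40782 − 3.302×43.44 = −79.03106; K_B = 70.719 − 3.302×(2.43 + 25.1) = −20.18506.
Balance: K_A + 21.7×ρ = K_B, so ρ = (K_B − K_A)/21.7 = 58.846/21.7 = 2.71 g/cm³.

2.71 g/cm³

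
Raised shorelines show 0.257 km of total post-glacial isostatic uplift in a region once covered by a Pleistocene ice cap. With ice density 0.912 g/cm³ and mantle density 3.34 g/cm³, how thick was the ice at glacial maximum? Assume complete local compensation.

0.941 km

u = t ρ_ice/ρ_m → t = u ρ_m/ρ_ice = 0.257 km × 3.34/0.912 = 0.941 km.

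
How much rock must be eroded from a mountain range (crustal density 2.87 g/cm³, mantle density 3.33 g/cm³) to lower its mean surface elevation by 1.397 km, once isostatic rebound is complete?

10.1 km

Net drop Δ = e − u = e − e ρ_c/ρ_m = e (ρ_m − ρ_c)/ρ_m.
e = Δ ρ_m/(ρ_m − ρ_c) = 1.397 km × 3.33/0.46 = 10.1 km.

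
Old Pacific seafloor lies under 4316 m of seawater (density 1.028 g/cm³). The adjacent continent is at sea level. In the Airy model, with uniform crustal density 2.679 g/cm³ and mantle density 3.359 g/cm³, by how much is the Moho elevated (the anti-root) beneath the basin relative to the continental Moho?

10500 m

Isostatic balance requires: replacing crust with seawater at the top is compensated by replacing crust with mantle at the base: d (ρ_c − ρ_w) = a (ρ_m − ρ_c).
a = d (ρ_c − ρ_w)/(ρ_m − ρ_c) = 4316 m × 1.651/0.68 = 10500 m.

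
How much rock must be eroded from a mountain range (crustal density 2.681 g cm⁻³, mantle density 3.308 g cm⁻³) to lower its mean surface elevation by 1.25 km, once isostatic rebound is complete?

Net drop Δ = e − u = e − e ρ_c/ρ_m = e (ρ_m − ρ_c)/ρ_m.
e = Δ ρ_m/(ρ_m − ρ_c) = 1.25 km × 3.308/0.627 = 6.59 km.

6.59 km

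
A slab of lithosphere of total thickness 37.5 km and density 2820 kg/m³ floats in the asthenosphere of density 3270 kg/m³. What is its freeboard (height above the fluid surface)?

Floating equilibrium: submerged depth d = t ρ_obj/ρ_fluid = 37.5 km × 2820/3270 = 32.34 km.
Freeboard = t − d = 37.5 km − 32.34 km = 5.16 km.

5.16 km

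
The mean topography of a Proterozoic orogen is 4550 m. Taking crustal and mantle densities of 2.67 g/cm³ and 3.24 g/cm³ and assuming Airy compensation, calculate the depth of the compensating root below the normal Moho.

21300 m

By Archimedes' principle applied to the lithosphere: the weight of the topography is balanced by the buoyancy of the root, ρ_c h = (ρ_m − ρ_c) r.
r = h · ρ_c / (ρ_m − ρ_c) = 4550 m × 2.67 / (3.24 − 2.67) = 21300 m.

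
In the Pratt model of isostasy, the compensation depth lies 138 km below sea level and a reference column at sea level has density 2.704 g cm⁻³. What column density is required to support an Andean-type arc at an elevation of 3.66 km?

Pratt balance: ρ_ref D = ρ (D + h).
ρ = ρ_ref D/(D + h) = 2.704 × 138 km/(138 km + 3.66 km) = 2.63 g cm⁻³.

2.63 g cm⁻³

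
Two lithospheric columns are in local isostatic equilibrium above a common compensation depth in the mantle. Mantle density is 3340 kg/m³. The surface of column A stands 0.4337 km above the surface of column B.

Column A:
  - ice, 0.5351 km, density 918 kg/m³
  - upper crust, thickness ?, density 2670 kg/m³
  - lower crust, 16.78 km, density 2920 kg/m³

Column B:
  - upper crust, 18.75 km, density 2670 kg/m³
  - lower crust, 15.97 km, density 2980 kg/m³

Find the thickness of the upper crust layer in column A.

17 km

Take the compensation level at the base of the deeper column (depth z_c below the surface of column A) and equate Σ ρ_i t_i down to z_c; mantle fills any gap and the z_c terms cancel.
Column A: 0.5351×918 + x×2670 + 16.78×2920 + (z_c − 17.3151 − x)×3340
Column B: 0.4337×0 + 18.75×2670 + 15.97×2980 + (z_c − 0.4337 − 34.72)×3340
The z_c×3340 term appears on both sides and cancels. Collect the known terms of each column as K = Σ(ρt)_known − 3340 × (depth of known layers): K_A = 49488.8218 − 3340×17.3151 = −8343.6122; K_B = 97653.1 − 3340×(0.4337 + 34.72) = −19760.258.
Balance: K_A − x×(3340 − 2670) = K_B, so x = (K_A − K_B)/(3340 − 2670) = 11416.6/670 = 17 km.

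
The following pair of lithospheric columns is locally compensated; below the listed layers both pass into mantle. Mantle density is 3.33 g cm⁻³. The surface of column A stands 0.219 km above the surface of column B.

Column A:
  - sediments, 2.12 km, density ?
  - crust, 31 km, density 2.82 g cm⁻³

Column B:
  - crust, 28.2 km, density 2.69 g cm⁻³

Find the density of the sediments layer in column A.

Take the compensation level at the base of the deeper column (depth z_c below the surface of column A) and equate Σ ρ_i t_i down to z_c; mantle fills any gap and the z_c terms cancel.
Column A: 2.12×ρ + 31×2.82 + (z_c − 33.12)×3.33
Column B: 0.219×0 + 28.2×2.69 + (z_c − 0.219 − 28.2)×3.33
The z_c×3.33 term appears on both sides and cancels. Collect the known terms of each column as K = Σ(ρt)_known − 3.33 × (depth of known layers): K_A = 87.42 − 3.33×33.12 = −22.8696; K_B = 75.858 − 3.33×(0.219 + 28.2) = −18.77727.
Balance: K_A + 2.12×ρ = K_B, so ρ = (K_B − K_A)/2.12 = 4.09233/2.12 = 1.93 g cm⁻³.

1.93 g cm⁻³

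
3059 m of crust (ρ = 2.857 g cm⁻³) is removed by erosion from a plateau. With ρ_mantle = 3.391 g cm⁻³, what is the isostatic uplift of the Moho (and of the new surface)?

2580 m

Unloading: uplift u = e ρ_c/ρ_m = 3059 m × 2.857/3.391 = 2580 m.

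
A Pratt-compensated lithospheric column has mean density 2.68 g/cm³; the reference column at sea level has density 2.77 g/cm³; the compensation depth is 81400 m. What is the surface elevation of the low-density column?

ρ_ref D = ρ (D + h) → h = D (ρ_ref − ρ)/ρ.
h = 81400 m × (2.77 − 2.68)/2.68 = 2730 m.

2730 m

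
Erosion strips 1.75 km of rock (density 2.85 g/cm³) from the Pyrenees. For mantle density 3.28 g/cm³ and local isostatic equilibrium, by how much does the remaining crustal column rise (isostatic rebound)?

Unloading: uplift u = e ρ_c/ρ_m = 1.75 km × 2.85/3.28 = 1.52 km.

1.52 km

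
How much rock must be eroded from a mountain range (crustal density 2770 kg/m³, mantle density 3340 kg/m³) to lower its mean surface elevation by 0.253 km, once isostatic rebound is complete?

Net drop Δ = e − u = e − e ρ_c/ρ_m = e (ρ_m − ρ_c)/ρ_m.
e = Δ ρ_m/(ρ_m − ρ_c) = 0.253 km × 3340/570 = 1.48 km.

1.48 km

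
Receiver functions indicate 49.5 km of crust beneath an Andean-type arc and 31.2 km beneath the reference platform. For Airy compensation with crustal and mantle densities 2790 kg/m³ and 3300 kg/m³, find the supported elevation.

2.83 km

Excess crust Δ = 49.5 km − 31.2 km = 18.3 km, split between elevation h and root r with h + r = Δ.
Airy balance ρ_c h = (ρ_m − ρ_c) r gives r = h ρ_c/(ρ_m − ρ_c), so h (1 + ρ_c/(ρ_m − ρ_c)) = Δ, i.e. h = Δ (ρ_m − ρ_c)/ρ_m.
h = 18.3 km × 510/3300 = 2.83 km.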